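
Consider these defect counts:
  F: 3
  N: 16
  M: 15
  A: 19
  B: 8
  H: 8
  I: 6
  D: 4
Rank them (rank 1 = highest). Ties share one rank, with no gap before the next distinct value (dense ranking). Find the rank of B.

4

Sorted (descending): 19, 16, 15, 8, 8, 6, 4, 3
The 2 values of 8 share dense rank 4.
Remaining distinct values take the next consecutive integers.
B has value 8 → rank 4.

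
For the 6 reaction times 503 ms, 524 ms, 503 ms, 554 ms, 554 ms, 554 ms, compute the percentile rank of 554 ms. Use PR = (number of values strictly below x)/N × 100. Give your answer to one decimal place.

50.0

N = 6.
Strictly below 554: 3. Equal to 554: 3.
PR = 3/6 × 100 = 50.0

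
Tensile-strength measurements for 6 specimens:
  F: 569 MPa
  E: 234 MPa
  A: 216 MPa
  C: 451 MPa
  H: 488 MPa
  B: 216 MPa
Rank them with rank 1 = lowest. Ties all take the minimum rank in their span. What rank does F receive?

Sorted (ascending): 216, 216, 234, 451, 488, 569
The 2 values of 216 occupy positions 1–2 → each gets rank 1.
F has value 569 MPa → rank 6.

6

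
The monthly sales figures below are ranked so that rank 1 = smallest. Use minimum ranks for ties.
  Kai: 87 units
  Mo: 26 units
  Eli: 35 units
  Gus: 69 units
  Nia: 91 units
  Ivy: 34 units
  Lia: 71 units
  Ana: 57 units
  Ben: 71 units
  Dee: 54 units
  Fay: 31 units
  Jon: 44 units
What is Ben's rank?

Sorted (ascending): 26, 31, 34, 35, 44, 54, 57, 69, 71, 71, 87, 91
The 2 values of 71 occupy positions 9–10 → each gets rank 9.
Ben has value 71 units → rank 9.

9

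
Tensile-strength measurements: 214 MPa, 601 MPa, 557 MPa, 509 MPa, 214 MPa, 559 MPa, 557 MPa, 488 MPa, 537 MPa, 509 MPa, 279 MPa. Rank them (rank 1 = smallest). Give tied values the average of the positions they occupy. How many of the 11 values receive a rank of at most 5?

4

Sorted (ascending): 214, 214, 279, 488, 509, 509, 537, 557, 557, 559, 601
The 2 values of 214 occupy positions 1–2 → average rank (1+2)/2 = 1.5.
The 2 values of 509 occupy positions 5–6 → average rank (5+6)/2 = 5.5.
The 2 values of 557 occupy positions 8–9 → average rank (8+9)/2 = 8.5.
Ranks ≤ 5: {1.5, 1.5, 3, 4} → 4 values.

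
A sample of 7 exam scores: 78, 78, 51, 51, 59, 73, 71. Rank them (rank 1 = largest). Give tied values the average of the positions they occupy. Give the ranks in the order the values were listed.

Sorted (descending): 78, 78, 73, 71, 59, 51, 51
The 2 values of 78 occupy positions 1–2 → average rank (1+2)/2 = 1.5.
The 2 values of 51 occupy positions 6–7 → average rank (6+7)/2 = 6.5.

1.5, 1.5, 6.5, 6.5, 5, 3, 4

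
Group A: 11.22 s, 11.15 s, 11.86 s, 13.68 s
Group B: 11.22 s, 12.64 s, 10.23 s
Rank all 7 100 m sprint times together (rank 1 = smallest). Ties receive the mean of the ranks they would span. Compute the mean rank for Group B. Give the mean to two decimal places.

Sorted (ascending): 10.23, 11.15, 11.22, 11.22, 11.86, 12.64, 13.68
The 2 values of 11.22 occupy positions 3–4 → average rank (3+4)/2 = 3.5.
Group B values → pooled ranks: 11.22→3.5, 12.64→6, 10.23→1
Mean rank = (3.5 + 6 + 1) / 3 = 3.50

3.50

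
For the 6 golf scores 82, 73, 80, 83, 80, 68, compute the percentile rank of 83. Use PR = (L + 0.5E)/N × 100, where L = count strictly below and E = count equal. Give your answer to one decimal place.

91.7

N = 6.
Strictly below 83: 5. Equal to 83: 1.
PR = (5 + 0.5·1)/6 × 100 = 91.7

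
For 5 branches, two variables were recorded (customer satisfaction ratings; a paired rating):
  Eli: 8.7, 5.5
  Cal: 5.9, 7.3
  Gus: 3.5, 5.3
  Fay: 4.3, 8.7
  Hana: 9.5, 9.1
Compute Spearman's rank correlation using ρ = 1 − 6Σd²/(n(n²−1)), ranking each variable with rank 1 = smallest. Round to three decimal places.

0.600

Ranks of variable 1: 4, 3, 1, 2, 5
Ranks of variable 2: 2, 3, 1, 4, 5
d = r₁ − r₂: 2, 0, 0, -2, 0
d²: 4, 0, 0, 4, 0; Σd² = 8
ρ = 1 − 6·8/(5·24) = 1 − 48/120 = 0.600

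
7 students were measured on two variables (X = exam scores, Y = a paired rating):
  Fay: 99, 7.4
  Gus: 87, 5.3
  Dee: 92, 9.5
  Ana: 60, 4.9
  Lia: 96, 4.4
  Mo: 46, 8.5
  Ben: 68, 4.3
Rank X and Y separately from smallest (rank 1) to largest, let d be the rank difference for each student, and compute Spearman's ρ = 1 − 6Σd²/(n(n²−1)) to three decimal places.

Ranks of variable 1: 7, 4, 5, 2, 6, 1, 3
Ranks of variable 2: 5, 4, 7, 3, 2, 6, 1
d = r₁ − r₂: 2, 0, -2, -1, 4, -5, 2
d²: 4, 0, 4, 1, 16, 25, 4; Σd² = 54
ρ = 1 − 6·54/(7·48) = 1 − 324/336 = 0.036

0.036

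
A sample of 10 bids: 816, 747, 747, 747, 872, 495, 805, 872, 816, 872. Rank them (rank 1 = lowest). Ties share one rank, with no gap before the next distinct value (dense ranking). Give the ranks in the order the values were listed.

Sorted (ascending): 495, 747, 747, 747, 805, 816, 816, 872, 872, 872
The 3 values of 747 share dense rank 2.
The 2 values of 816 share dense rank 4.
The 3 values of 872 share dense rank 5.
Remaining distinct values take the next consecutive integers.

4, 2, 2, 2, 5, 1, 3, 5, 4, 5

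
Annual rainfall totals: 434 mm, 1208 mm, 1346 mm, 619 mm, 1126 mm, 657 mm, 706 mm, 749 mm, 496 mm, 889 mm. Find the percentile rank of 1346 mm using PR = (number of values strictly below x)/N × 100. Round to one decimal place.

N = 10.
Strictly below 1346: 9. Equal to 1346: 1.
PR = 9/10 × 100 = 90.0

90.0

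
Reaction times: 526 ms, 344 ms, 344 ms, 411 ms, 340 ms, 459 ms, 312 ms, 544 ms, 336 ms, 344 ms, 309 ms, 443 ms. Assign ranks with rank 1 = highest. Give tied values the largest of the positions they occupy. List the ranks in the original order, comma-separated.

2, 8, 8, 5, 9, 3, 11, 1, 10, 8, 12, 4

Sorted (descending): 544, 526, 459, 443, 411, 344, 344, 344, 340, 336, 312, 309
The 3 values of 344 occupy positions 6–8 → each gets rank 8.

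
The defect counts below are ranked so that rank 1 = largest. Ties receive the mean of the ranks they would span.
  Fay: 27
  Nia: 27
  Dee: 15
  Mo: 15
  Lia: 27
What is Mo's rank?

Sorted (descending): 27, 27, 27, 15, 15
The 3 values of 27 occupy positions 1–3 → average rank 2.
The 2 values of 15 occupy positions 4–5 → average rank (4+5)/2 = 4.5.
Mo has value 15 → rank 4.5.

4.5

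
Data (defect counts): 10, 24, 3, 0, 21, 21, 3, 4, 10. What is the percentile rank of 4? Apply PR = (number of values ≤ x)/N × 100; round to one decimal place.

44.4

N = 9.
Strictly below 4: 3. Equal to 4: 1.
PR = 4/9 × 100 = 44.4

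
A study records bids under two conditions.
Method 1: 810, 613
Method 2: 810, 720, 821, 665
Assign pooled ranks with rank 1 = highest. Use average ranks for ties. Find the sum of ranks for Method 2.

Sorted (descending): 821, 810, 810, 720, 665, 613
The 2 values of 810 occupy positions 2–3 → average rank (2+3)/2 = 2.5.
Method 2 values → pooled ranks: 810→2.5, 720→4, 821→1, 665→5
Rank sum = 2.5 + 4 + 1 + 5 = 12.5

12.5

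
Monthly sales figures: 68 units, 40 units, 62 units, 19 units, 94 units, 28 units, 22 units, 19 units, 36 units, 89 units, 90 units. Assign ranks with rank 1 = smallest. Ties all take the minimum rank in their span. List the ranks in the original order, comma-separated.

Sorted (ascending): 19, 19, 22, 28, 36, 40, 62, 68, 89, 90, 94
The 2 values of 19 occupy positions 1–2 → each gets rank 1.

8, 6, 7, 1, 11, 4, 3, 1, 5, 9, 10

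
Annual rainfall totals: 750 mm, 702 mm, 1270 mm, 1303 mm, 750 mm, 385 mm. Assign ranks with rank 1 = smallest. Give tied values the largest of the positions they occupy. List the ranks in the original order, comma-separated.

Sorted (ascending): 385, 702, 750, 750, 1270, 1303
The 2 values of 750 occupy positions 3–4 → each gets rank 4.

4, 2, 5, 6, 4, 1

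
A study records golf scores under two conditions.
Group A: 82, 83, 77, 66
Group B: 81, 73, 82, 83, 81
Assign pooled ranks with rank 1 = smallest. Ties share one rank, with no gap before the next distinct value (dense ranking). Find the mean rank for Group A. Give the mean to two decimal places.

Sorted (ascending): 66, 73, 77, 81, 81, 82, 82, 83, 83
The 2 values of 81 share dense rank 4.
The 2 values of 82 share dense rank 5.
The 2 values of 83 share dense rank 6.
Remaining distinct values take the next consecutive integers.
Group A values → pooled ranks: 82→5, 83→6, 77→3, 66→1
Mean rank = (5 + 6 + 3 + 1) / 4 = 3.75

3.75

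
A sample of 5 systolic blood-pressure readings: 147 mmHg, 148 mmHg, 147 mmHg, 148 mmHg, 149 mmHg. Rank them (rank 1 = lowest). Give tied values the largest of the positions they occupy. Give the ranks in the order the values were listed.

Sorted (ascending): 147, 147, 148, 148, 149
The 2 values of 147 occupy positions 1–2 → each gets rank 2.
The 2 values of 148 occupy positions 3–4 → each gets rank 4.

2, 4, 2, 4, 5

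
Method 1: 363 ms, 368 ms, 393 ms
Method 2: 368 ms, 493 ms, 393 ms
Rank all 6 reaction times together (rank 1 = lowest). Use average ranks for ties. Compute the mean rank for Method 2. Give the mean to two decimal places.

Sorted (ascending): 363, 368, 368, 393, 393, 493
The 2 values of 368 occupy positions 2–3 → average rank (2+3)/2 = 2.5.
The 2 values of 393 occupy positions 4–5 → average rank (4+5)/2 = 4.5.
Method 2 values → pooled ranks: 368→2.5, 493→6, 393→4.5
Mean rank = (2.5 + 6 + 4.5) / 3 = 4.33

4.33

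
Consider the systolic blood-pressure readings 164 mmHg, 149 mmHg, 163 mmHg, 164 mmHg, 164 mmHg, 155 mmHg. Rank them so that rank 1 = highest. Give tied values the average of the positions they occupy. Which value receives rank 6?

149

Sorted (descending): 164, 164, 164, 163, 155, 149
The 3 values of 164 occupy positions 1–3 → average rank 2.
Rank 6 → value 149.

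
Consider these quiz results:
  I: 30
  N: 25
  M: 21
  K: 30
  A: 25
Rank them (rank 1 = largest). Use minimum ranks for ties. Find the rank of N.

Sorted (descending): 30, 30, 25, 25, 21
The 2 values of 30 occupy positions 1–2 → each gets rank 1.
The 2 values of 25 occupy positions 3–4 → each gets rank 3.
N has value 25 → rank 3.

3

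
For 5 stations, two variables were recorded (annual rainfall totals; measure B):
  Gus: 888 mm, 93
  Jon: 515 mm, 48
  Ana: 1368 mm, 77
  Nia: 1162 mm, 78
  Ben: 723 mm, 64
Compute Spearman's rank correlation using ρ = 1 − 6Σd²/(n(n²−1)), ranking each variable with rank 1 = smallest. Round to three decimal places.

0.600

Ranks of variable 1: 3, 1, 5, 4, 2
Ranks of variable 2: 5, 1, 3, 4, 2
d = r₁ − r₂: -2, 0, 2, 0, 0
d²: 4, 0, 4, 0, 0; Σd² = 8
ρ = 1 − 6·8/(5·24) = 1 − 48/120 = 0.600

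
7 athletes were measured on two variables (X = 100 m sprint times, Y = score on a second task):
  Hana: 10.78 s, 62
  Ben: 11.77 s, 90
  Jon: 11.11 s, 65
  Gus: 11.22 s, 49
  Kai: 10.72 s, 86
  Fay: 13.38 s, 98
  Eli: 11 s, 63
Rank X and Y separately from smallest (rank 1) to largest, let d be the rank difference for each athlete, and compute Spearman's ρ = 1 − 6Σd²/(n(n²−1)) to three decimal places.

Ranks of variable 1: 2, 6, 4, 5, 1, 7, 3
Ranks of variable 2: 2, 6, 4, 1, 5, 7, 3
d = r₁ − r₂: 0, 0, 0, 4, -4, 0, 0
d²: 0, 0, 0, 16, 16, 0, 0; Σd² = 32
ρ = 1 − 6·32/(7·48) = 1 − 192/336 = 0.429

0.429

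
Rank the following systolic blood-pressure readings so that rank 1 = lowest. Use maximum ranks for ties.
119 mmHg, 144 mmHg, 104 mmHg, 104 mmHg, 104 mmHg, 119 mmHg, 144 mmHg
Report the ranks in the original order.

5, 7, 3, 3, 3, 5, 7

Sorted (ascending): 104, 104, 104, 119, 119, 144, 144
The 3 values of 104 occupy positions 1–3 → each gets rank 3.
The 2 values of 119 occupy positions 4–5 → each gets rank 5.
The 2 values of 144 occupy positions 6–7 → each gets rank 7.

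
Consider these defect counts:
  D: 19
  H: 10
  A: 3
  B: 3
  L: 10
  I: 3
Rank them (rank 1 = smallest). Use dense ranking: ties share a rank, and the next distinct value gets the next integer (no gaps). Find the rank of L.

Sorted (ascending): 3, 3, 3, 10, 10, 19
The 3 values of 3 share dense rank 1.
The 2 values of 10 share dense rank 2.
Remaining distinct values take the next consecutive integers.
L has value 10 → rank 2.

2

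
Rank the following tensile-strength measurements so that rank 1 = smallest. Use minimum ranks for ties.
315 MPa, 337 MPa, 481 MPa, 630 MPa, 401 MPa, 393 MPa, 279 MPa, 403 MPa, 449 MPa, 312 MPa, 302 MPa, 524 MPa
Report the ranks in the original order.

4, 5, 10, 12, 7, 6, 1, 8, 9, 3, 2, 11

Sorted (ascending): 279, 302, 312, 315, 337, 393, 401, 403, 449, 481, 524, 630
No ties — each value takes its position as its rank.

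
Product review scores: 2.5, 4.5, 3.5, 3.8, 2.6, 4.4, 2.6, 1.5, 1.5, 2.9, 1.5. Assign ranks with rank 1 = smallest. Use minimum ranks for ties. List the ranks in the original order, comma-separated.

Sorted (ascending): 1.5, 1.5, 1.5, 2.5, 2.6, 2.6, 2.9, 3.5, 3.8, 4.4, 4.5
The 3 values of 1.5 occupy positions 1–3 → each gets rank 1.
The 2 values of 2.6 occupy positions 5–6 → each gets rank 5.

4, 11, 8, 9, 5, 10, 5, 1, 1, 7, 1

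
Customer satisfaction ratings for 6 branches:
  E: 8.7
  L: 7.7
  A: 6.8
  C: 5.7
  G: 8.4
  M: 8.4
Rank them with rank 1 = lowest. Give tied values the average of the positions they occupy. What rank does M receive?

Sorted (ascending): 5.7, 6.8, 7.7, 8.4, 8.4, 8.7
The 2 values of 8.4 occupy positions 4–5 → average rank (4+5)/2 = 4.5.
M has value 8.4 → rank 4.5.

4.5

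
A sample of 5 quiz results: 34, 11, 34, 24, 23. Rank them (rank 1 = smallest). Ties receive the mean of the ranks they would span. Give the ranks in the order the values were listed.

Sorted (ascending): 11, 23, 24, 34, 34
The 2 values of 34 occupy positions 4–5 → average rank (4+5)/2 = 4.5.

4.5, 1, 4.5, 3, 2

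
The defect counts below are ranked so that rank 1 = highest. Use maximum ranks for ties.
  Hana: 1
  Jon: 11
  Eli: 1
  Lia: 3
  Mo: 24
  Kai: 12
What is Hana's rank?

6

Sorted (descending): 24, 12, 11, 3, 1, 1
The 2 values of 1 occupy positions 5–6 → each gets rank 6.
Hana has value 1 → rank 6.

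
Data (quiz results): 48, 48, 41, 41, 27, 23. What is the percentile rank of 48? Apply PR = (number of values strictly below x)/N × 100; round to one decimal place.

66.7

N = 6.
Strictly below 48: 4. Equal to 48: 2.
PR = 4/6 × 100 = 66.7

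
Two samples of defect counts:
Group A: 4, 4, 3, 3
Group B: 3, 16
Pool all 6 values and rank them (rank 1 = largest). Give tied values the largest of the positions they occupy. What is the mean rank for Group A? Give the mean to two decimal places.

4.50

Sorted (descending): 16, 4, 4, 3, 3, 3
The 2 values of 4 occupy positions 2–3 → each gets rank 3.
The 3 values of 3 occupy positions 4–6 → each gets rank 6.
Group A values → pooled ranks: 4→3, 4→3, 3→6, 3→6
Mean rank = (3 + 3 + 6 + 6) / 4 = 4.50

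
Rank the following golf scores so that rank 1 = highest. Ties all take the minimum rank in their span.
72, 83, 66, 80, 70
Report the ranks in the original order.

Sorted (descending): 83, 80, 72, 70, 66
No ties — each value takes its position as its rank.

3, 1, 5, 2, 4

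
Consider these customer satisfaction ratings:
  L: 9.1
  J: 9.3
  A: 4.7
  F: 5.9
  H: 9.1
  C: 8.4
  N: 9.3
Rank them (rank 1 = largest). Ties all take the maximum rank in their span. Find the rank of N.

2

Sorted (descending): 9.3, 9.3, 9.1, 9.1, 8.4, 5.9, 4.7
The 2 values of 9.3 occupy positions 1–2 → each gets rank 2.
The 2 values of 9.1 occupy positions 3–4 → each gets rank 4.
N has value 9.3 → rank 2.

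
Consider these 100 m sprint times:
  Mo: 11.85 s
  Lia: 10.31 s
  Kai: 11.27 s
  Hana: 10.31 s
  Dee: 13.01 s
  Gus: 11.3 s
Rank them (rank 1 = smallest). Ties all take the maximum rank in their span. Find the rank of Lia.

2

Sorted (ascending): 10.31, 10.31, 11.27, 11.3, 11.85, 13.01
The 2 values of 10.31 occupy positions 1–2 → each gets rank 2.
Lia has value 10.31 s → rank 2.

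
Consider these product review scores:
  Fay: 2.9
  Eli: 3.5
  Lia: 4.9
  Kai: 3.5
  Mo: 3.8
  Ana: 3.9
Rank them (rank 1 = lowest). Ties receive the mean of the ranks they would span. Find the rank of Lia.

6

Sorted (ascending): 2.9, 3.5, 3.5, 3.8, 3.9, 4.9
The 2 values of 3.5 occupy positions 2–3 → average rank (2+3)/2 = 2.5.
Lia has value 4.9 → rank 6.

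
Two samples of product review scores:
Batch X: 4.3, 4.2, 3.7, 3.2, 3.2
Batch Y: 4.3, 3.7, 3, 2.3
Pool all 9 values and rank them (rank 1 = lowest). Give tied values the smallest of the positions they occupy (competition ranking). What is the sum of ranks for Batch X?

26

Sorted (ascending): 2.3, 3, 3.2, 3.2, 3.7, 3.7, 4.2, 4.3, 4.3
The 2 values of 3.2 occupy positions 3–4 → each gets rank 3.
The 2 values of 3.7 occupy positions 5–6 → each gets rank 5.
The 2 values of 4.3 occupy positions 8–9 → each gets rank 8.
Batch X values → pooled ranks: 4.3→8, 4.2→7, 3.7→5, 3.2→3, 3.2→3
Rank sum = 8 + 7 + 5 + 3 + 3 = 26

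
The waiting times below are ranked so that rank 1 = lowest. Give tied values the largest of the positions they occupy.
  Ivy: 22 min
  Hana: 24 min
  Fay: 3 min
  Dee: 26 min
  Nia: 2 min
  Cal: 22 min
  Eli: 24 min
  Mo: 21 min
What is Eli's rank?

Sorted (ascending): 2, 3, 21, 22, 22, 24, 24, 26
The 2 values of 22 occupy positions 4–5 → each gets rank 5.
The 2 values of 24 occupy positions 6–7 → each gets rank 7.
Eli has value 24 min → rank 7.

7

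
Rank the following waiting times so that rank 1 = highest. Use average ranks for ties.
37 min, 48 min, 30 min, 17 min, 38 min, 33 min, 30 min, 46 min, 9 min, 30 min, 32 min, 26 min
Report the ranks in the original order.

4, 1, 8, 11, 3, 5, 8, 2, 12, 8, 6, 10

Sorted (descending): 48, 46, 38, 37, 33, 32, 30, 30, 30, 26, 17, 9
The 3 values of 30 occupy positions 7–9 → average rank 8.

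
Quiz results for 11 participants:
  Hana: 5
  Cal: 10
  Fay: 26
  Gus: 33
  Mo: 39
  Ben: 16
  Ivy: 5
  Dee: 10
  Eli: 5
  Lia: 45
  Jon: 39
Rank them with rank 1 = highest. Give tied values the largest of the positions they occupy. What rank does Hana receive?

11

Sorted (descending): 45, 39, 39, 33, 26, 16, 10, 10, 5, 5, 5
The 2 values of 39 occupy positions 2–3 → each gets rank 3.
The 2 values of 10 occupy positions 7–8 → each gets rank 8.
The 3 values of 5 occupy positions 9–11 → each gets rank 11.
Hana has value 5 → rank 11.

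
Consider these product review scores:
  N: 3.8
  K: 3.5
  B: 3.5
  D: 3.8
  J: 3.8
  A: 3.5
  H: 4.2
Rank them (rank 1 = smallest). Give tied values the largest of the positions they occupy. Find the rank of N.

Sorted (ascending): 3.5, 3.5, 3.5, 3.8, 3.8, 3.8, 4.2
The 3 values of 3.5 occupy positions 1–3 → each gets rank 3.
The 3 values of 3.8 occupy positions 4–6 → each gets rank 6.
N has value 3.8 → rank 6.

6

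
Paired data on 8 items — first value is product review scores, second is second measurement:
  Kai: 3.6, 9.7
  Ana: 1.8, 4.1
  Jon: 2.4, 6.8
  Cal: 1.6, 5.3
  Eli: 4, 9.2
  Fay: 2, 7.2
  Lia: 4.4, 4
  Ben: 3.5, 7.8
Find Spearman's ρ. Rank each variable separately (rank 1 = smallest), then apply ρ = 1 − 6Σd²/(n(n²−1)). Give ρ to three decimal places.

Ranks of variable 1: 6, 2, 4, 1, 7, 3, 8, 5
Ranks of variable 2: 8, 2, 4, 3, 7, 5, 1, 6
d = r₁ − r₂: -2, 0, 0, -2, 0, -2, 7, -1
d²: 4, 0, 0, 4, 0, 4, 49, 1; Σd² = 62
ρ = 1 − 6·62/(8·63) = 1 − 372/504 = 0.262

0.262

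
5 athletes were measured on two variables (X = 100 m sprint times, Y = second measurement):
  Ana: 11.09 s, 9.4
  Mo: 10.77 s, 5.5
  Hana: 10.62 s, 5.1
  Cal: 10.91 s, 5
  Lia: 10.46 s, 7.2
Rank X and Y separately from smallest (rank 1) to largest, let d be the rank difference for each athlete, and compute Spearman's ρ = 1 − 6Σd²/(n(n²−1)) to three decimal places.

Ranks of variable 1: 5, 3, 2, 4, 1
Ranks of variable 2: 5, 3, 2, 1, 4
d = r₁ − r₂: 0, 0, 0, 3, -3
d²: 0, 0, 0, 9, 9; Σd² = 18
ρ = 1 − 6·18/(5·24) = 1 − 108/120 = 0.100

0.100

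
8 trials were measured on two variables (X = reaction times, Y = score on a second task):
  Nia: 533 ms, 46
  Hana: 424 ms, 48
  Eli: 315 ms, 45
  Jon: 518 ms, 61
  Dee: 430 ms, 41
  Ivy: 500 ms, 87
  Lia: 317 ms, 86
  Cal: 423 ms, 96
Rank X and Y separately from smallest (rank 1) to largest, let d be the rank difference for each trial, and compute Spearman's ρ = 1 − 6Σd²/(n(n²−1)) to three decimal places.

-0.048

Ranks of variable 1: 8, 4, 1, 7, 5, 6, 2, 3
Ranks of variable 2: 3, 4, 2, 5, 1, 7, 6, 8
d = r₁ − r₂: 5, 0, -1, 2, 4, -1, -4, -5
d²: 25, 0, 1, 4, 16, 1, 16, 25; Σd² = 88
ρ = 1 − 6·88/(8·63) = 1 − 528/504 = -0.048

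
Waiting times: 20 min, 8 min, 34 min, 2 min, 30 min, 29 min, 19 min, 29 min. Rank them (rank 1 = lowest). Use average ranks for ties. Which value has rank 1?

2

Sorted (ascending): 2, 8, 19, 20, 29, 29, 30, 34
The 2 values of 29 occupy positions 5–6 → average rank (5+6)/2 = 5.5.
Rank 1 → value 2.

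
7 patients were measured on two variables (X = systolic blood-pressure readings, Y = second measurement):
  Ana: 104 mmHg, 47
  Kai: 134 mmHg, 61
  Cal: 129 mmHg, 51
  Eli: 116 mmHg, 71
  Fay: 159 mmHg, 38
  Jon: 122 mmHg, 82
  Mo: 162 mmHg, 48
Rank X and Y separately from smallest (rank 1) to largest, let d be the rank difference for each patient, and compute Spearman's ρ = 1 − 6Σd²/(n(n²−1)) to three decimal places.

Ranks of variable 1: 1, 5, 4, 2, 6, 3, 7
Ranks of variable 2: 2, 5, 4, 6, 1, 7, 3
d = r₁ − r₂: -1, 0, 0, -4, 5, -4, 4
d²: 1, 0, 0, 16, 25, 16, 16; Σd² = 74
ρ = 1 − 6·74/(7·48) = 1 − 444/336 = -0.321

-0.321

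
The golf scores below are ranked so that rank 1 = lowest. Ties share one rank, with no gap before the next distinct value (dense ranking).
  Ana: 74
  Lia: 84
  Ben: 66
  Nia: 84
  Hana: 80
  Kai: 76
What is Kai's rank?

Sorted (ascending): 66, 74, 76, 80, 84, 84
The 2 values of 84 share dense rank 5.
Remaining distinct values take the next consecutive integers.
Kai has value 76 → rank 3.

3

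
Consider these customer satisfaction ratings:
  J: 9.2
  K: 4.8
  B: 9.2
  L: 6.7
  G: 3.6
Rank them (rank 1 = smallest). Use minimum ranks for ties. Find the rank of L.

Sorted (ascending): 3.6, 4.8, 6.7, 9.2, 9.2
The 2 values of 9.2 occupy positions 4–5 → each gets rank 4.
L has value 6.7 → rank 3.

3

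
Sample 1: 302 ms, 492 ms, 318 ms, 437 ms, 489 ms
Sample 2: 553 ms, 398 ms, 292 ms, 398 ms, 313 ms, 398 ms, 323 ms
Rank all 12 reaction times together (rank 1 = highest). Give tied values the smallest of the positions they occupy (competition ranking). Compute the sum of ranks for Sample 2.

Sorted (descending): 553, 492, 489, 437, 398, 398, 398, 323, 318, 313, 302, 292
The 3 values of 398 occupy positions 5–7 → each gets rank 5.
Sample 2 values → pooled ranks: 553→1, 398→5, 292→12, 398→5, 313→10, 398→5, 323→8
Rank sum = 1 + 5 + 12 + 5 + 10 + 5 + 8 = 46

46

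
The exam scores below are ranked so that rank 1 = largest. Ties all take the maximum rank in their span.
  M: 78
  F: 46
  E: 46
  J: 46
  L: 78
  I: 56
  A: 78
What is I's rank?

Sorted (descending): 78, 78, 78, 56, 46, 46, 46
The 3 values of 78 occupy positions 1–3 → each gets rank 3.
The 3 values of 46 occupy positions 5–7 → each gets rank 7.
I has value 56 → rank 4.

4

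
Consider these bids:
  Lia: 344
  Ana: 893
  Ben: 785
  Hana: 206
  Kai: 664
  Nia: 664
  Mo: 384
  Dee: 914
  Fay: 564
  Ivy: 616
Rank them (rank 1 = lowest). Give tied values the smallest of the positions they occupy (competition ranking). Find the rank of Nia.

6

Sorted (ascending): 206, 344, 384, 564, 616, 664, 664, 785, 893, 914
The 2 values of 664 occupy positions 6–7 → each gets rank 6.
Nia has value 664 → rank 6.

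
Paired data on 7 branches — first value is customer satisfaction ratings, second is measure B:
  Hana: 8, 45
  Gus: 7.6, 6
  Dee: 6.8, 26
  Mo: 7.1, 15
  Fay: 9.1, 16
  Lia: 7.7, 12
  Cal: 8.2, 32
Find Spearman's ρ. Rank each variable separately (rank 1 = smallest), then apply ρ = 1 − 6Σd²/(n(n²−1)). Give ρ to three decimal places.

Ranks of variable 1: 5, 3, 1, 2, 7, 4, 6
Ranks of variable 2: 7, 1, 5, 3, 4, 2, 6
d = r₁ − r₂: -2, 2, -4, -1, 3, 2, 0
d²: 4, 4, 16, 1, 9, 4, 0; Σd² = 38
ρ = 1 − 6·38/(7·48) = 1 − 228/336 = 0.321

0.321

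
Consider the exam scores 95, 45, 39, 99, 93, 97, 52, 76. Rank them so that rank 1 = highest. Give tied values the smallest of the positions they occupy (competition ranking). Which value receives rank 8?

39

Sorted (descending): 99, 97, 95, 93, 76, 52, 45, 39
No ties — each value takes its position as its rank.
Rank 8 → value 39.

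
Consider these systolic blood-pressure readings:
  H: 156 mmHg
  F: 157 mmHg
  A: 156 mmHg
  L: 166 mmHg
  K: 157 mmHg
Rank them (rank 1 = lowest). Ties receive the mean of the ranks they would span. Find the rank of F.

3.5

Sorted (ascending): 156, 156, 157, 157, 166
The 2 values of 156 occupy positions 1–2 → average rank (1+2)/2 = 1.5.
The 2 values of 157 occupy positions 3–4 → average rank (3+4)/2 = 3.5.
F has value 157 mmHg → rank 3.5.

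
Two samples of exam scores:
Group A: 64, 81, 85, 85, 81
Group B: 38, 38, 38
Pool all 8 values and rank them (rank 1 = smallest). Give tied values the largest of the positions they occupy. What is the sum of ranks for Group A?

32

Sorted (ascending): 38, 38, 38, 64, 81, 81, 85, 85
The 3 values of 38 occupy positions 1–3 → each gets rank 3.
The 2 values of 81 occupy positions 5–6 → each gets rank 6.
The 2 values of 85 occupy positions 7–8 → each gets rank 8.
Group A values → pooled ranks: 64→4, 81→6, 85→8, 85→8, 81→6
Rank sum = 4 + 6 + 8 + 8 + 6 = 32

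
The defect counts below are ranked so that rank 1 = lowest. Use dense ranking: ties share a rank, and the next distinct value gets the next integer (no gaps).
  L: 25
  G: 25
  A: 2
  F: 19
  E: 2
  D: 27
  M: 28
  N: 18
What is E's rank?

Sorted (ascending): 2, 2, 18, 19, 25, 25, 27, 28
The 2 values of 2 share dense rank 1.
The 2 values of 25 share dense rank 4.
Remaining distinct values take the next consecutive integers.
E has value 2 → rank 1.

1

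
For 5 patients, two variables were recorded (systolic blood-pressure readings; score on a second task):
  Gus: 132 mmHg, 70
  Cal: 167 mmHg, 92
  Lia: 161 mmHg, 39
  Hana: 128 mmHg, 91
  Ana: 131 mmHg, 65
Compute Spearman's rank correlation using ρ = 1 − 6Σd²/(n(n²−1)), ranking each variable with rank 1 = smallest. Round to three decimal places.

Ranks of variable 1: 3, 5, 4, 1, 2
Ranks of variable 2: 3, 5, 1, 4, 2
d = r₁ − r₂: 0, 0, 3, -3, 0
d²: 0, 0, 9, 9, 0; Σd² = 18
ρ = 1 − 6·18/(5·24) = 1 − 108/120 = 0.100

0.100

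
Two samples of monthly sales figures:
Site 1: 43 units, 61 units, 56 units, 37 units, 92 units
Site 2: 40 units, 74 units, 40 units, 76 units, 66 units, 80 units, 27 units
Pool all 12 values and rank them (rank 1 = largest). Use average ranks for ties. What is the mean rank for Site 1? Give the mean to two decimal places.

Sorted (descending): 92, 80, 76, 74, 66, 61, 56, 43, 40, 40, 37, 27
The 2 values of 40 occupy positions 9–10 → average rank (9+10)/2 = 9.5.
Site 1 values → pooled ranks: 43→8, 61→6, 56→7, 37→11, 92→1
Mean rank = (8 + 6 + 7 + 11 + 1) / 5 = 6.60

6.60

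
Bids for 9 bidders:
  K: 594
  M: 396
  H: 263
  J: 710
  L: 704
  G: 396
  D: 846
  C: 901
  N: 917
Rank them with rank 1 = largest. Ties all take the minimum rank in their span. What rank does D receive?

Sorted (descending): 917, 901, 846, 710, 704, 594, 396, 396, 263
The 2 values of 396 occupy positions 7–8 → each gets rank 7.
D has value 846 → rank 3.

3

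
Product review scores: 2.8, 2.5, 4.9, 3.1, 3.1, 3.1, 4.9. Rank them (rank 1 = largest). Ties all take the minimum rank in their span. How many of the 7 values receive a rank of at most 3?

Sorted (descending): 4.9, 4.9, 3.1, 3.1, 3.1, 2.8, 2.5
The 2 values of 4.9 occupy positions 1–2 → each gets rank 1.
The 3 values of 3.1 occupy positions 3–5 → each gets rank 3.
Ranks ≤ 3: {1, 1, 3, 3, 3} → 5 values.

5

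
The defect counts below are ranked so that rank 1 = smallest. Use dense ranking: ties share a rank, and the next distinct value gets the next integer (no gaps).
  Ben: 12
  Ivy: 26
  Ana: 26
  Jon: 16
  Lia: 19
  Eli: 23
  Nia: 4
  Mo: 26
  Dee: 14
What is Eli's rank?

6

Sorted (ascending): 4, 12, 14, 16, 19, 23, 26, 26, 26
The 3 values of 26 share dense rank 7.
Remaining distinct values take the next consecutive integers.
Eli has value 23 → rank 6.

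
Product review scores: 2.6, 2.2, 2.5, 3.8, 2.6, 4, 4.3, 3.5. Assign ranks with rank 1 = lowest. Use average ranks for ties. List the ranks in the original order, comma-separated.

3.5, 1, 2, 6, 3.5, 7, 8, 5

Sorted (ascending): 2.2, 2.5, 2.6, 2.6, 3.5, 3.8, 4, 4.3
The 2 values of 2.6 occupy positions 3–4 → average rank (3+4)/2 = 3.5.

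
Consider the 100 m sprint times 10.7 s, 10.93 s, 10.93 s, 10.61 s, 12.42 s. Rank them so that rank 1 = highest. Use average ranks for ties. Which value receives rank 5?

Sorted (descending): 12.42, 10.93, 10.93, 10.7, 10.61
The 2 values of 10.93 occupy positions 2–3 → average rank (2+3)/2 = 2.5.
Rank 5 → value 10.61.

10.61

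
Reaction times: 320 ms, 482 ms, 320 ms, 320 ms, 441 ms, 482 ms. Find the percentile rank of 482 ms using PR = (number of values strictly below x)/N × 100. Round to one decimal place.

N = 6.
Strictly below 482: 4. Equal to 482: 2.
PR = 4/6 × 100 = 66.7

66.7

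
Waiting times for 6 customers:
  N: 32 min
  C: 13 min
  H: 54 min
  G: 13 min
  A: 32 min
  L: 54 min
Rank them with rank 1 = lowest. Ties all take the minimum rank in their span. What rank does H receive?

5

Sorted (ascending): 13, 13, 32, 32, 54, 54
The 2 values of 13 occupy positions 1–2 → each gets rank 1.
The 2 values of 32 occupy positions 3–4 → each gets rank 3.
The 2 values of 54 occupy positions 5–6 → each gets rank 5.
H has value 54 min → rank 5.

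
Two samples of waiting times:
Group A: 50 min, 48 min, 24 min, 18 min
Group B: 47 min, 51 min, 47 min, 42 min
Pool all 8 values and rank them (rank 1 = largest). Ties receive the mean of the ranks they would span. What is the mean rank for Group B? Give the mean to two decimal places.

Sorted (descending): 51, 50, 48, 47, 47, 42, 24, 18
The 2 values of 47 occupy positions 4–5 → average rank (4+5)/2 = 4.5.
Group B values → pooled ranks: 47→4.5, 51→1, 47→4.5, 42→6
Mean rank = (4.5 + 1 + 4.5 + 6) / 4 = 4.00

4.00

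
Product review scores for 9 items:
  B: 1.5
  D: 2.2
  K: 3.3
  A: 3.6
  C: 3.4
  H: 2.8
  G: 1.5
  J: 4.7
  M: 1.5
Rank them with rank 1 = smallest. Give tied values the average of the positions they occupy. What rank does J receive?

9

Sorted (ascending): 1.5, 1.5, 1.5, 2.2, 2.8, 3.3, 3.4, 3.6, 4.7
The 3 values of 1.5 occupy positions 1–3 → average rank 2.
J has value 4.7 → rank 9.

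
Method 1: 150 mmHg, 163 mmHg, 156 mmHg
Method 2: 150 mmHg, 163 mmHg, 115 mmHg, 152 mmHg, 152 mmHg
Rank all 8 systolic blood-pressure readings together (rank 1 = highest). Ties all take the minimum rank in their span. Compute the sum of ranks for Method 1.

10

Sorted (descending): 163, 163, 156, 152, 152, 150, 150, 115
The 2 values of 163 occupy positions 1–2 → each gets rank 1.
The 2 values of 152 occupy positions 4–5 → each gets rank 4.
The 2 values of 150 occupy positions 6–7 → each gets rank 6.
Method 1 values → pooled ranks: 150→6, 163→1, 156→3
Rank sum = 6 + 1 + 3 = 10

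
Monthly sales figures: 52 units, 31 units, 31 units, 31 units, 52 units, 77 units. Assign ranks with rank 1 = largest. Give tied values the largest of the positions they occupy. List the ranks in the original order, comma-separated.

Sorted (descending): 77, 52, 52, 31, 31, 31
The 2 values of 52 occupy positions 2–3 → each gets rank 3.
The 3 values of 31 occupy positions 4–6 → each gets rank 6.

3, 6, 6, 6, 3, 1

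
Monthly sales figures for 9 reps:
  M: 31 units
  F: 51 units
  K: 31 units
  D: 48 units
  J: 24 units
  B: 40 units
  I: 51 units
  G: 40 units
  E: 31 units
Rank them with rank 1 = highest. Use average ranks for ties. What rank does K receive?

7

Sorted (descending): 51, 51, 48, 40, 40, 31, 31, 31, 24
The 2 values of 51 occupy positions 1–2 → average rank (1+2)/2 = 1.5.
The 2 values of 40 occupy positions 4–5 → average rank (4+5)/2 = 4.5.
The 3 values of 31 occupy positions 6–8 → average rank 7.
K has value 31 units → rank 7.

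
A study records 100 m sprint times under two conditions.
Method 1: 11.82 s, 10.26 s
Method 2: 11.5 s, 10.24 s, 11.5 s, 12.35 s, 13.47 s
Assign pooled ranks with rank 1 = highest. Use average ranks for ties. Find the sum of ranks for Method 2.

Sorted (descending): 13.47, 12.35, 11.82, 11.5, 11.5, 10.26, 10.24
The 2 values of 11.5 occupy positions 4–5 → average rank (4+5)/2 = 4.5.
Method 2 values → pooled ranks: 11.5→4.5, 10.24→7, 11.5→4.5, 12.35→2, 13.47→1
Rank sum = 4.5 + 7 + 4.5 + 2 + 1 = 19

19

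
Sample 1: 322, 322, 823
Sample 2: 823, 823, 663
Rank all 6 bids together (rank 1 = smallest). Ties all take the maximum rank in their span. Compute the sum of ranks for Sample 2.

Sorted (ascending): 322, 322, 663, 823, 823, 823
The 2 values of 322 occupy positions 1–2 → each gets rank 2.
The 3 values of 823 occupy positions 4–6 → each gets rank 6.
Sample 2 values → pooled ranks: 823→6, 823→6, 663→3
Rank sum = 6 + 6 + 3 = 15

15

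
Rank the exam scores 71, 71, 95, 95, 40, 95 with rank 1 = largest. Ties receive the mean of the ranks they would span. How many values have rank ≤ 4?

Sorted (descending): 95, 95, 95, 71, 71, 40
The 3 values of 95 occupy positions 1–3 → average rank 2.
The 2 values of 71 occupy positions 4–5 → average rank (4+5)/2 = 4.5.
Ranks ≤ 4: {2, 2, 2} → 3 values.

3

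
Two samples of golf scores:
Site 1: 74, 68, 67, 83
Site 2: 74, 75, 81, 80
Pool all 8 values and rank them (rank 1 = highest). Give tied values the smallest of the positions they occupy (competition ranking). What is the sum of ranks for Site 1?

21

Sorted (descending): 83, 81, 80, 75, 74, 74, 68, 67
The 2 values of 74 occupy positions 5–6 → each gets rank 5.
Site 1 values → pooled ranks: 74→5, 68→7, 67→8, 83→1
Rank sum = 5 + 7 + 8 + 1 = 21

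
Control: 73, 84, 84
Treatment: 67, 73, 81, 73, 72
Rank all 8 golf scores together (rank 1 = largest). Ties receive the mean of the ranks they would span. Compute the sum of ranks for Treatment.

28

Sorted (descending): 84, 84, 81, 73, 73, 73, 72, 67
The 2 values of 84 occupy positions 1–2 → average rank (1+2)/2 = 1.5.
The 3 values of 73 occupy positions 4–6 → average rank 5.
Treatment values → pooled ranks: 67→8, 73→5, 81→3, 73→5, 72→7
Rank sum = 8 + 5 + 3 + 5 + 7 = 28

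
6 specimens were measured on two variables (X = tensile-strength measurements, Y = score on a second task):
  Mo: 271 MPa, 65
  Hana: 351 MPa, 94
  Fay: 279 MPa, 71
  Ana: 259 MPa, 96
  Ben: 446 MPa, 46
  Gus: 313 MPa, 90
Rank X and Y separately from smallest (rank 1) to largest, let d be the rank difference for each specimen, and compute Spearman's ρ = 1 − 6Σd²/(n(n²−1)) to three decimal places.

-0.429

Ranks of variable 1: 2, 5, 3, 1, 6, 4
Ranks of variable 2: 2, 5, 3, 6, 1, 4
d = r₁ − r₂: 0, 0, 0, -5, 5, 0
d²: 0, 0, 0, 25, 25, 0; Σd² = 50
ρ = 1 − 6·50/(6·35) = 1 − 300/210 = -0.429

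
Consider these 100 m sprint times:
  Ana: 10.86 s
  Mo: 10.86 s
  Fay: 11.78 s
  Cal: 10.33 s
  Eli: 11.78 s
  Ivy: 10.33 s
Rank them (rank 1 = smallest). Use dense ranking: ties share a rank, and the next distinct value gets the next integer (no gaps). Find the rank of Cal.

Sorted (ascending): 10.33, 10.33, 10.86, 10.86, 11.78, 11.78
The 2 values of 10.33 share dense rank 1.
The 2 values of 10.86 share dense rank 2.
The 2 values of 11.78 share dense rank 3.
Cal has value 10.33 s → rank 1.

1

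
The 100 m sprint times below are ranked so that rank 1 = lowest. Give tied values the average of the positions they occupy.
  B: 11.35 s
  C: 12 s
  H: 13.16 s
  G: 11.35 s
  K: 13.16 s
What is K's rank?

Sorted (ascending): 11.35, 11.35, 12, 13.16, 13.16
The 2 values of 11.35 occupy positions 1–2 → average rank (1+2)/2 = 1.5.
The 2 values of 13.16 occupy positions 4–5 → average rank (4+5)/2 = 4.5.
K has value 13.16 s → rank 4.5.

4.5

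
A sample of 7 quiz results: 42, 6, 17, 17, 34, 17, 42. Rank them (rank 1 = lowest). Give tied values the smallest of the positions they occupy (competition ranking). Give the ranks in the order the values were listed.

Sorted (ascending): 6, 17, 17, 17, 34, 42, 42
The 3 values of 17 occupy positions 2–4 → each gets rank 2.
The 2 values of 42 occupy positions 6–7 → each gets rank 6.

6, 1, 2, 2, 5, 2, 6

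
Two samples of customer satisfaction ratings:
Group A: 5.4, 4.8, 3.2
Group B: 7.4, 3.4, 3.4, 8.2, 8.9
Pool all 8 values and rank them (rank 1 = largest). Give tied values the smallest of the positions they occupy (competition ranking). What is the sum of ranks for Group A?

17

Sorted (descending): 8.9, 8.2, 7.4, 5.4, 4.8, 3.4, 3.4, 3.2
The 2 values of 3.4 occupy positions 6–7 → each gets rank 6.
Group A values → pooled ranks: 5.4→4, 4.8→5, 3.2→8
Rank sum = 4 + 5 + 8 = 17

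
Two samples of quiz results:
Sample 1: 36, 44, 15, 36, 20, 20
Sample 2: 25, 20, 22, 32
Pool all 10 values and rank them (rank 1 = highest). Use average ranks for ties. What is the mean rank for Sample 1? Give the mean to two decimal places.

5.33

Sorted (descending): 44, 36, 36, 32, 25, 22, 20, 20, 20, 15
The 2 values of 36 occupy positions 2–3 → average rank (2+3)/2 = 2.5.
The 3 values of 20 occupy positions 7–9 → average rank 8.
Sample 1 values → pooled ranks: 36→2.5, 44→1, 15→10, 36→2.5, 20→8, 20→8
Mean rank = (2.5 + 1 + 10 + 2.5 + 8 + 8) / 6 = 5.33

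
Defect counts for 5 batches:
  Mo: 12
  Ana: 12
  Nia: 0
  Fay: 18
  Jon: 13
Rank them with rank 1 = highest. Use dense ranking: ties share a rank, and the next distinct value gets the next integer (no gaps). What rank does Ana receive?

Sorted (descending): 18, 13, 12, 12, 0
The 2 values of 12 share dense rank 3.
Remaining distinct values take the next consecutive integers.
Ana has value 12 → rank 3.

3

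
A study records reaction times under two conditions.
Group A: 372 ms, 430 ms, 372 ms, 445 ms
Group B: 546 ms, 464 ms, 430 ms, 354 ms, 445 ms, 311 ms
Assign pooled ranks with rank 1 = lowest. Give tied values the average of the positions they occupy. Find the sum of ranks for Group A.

Sorted (ascending): 311, 354, 372, 372, 430, 430, 445, 445, 464, 546
The 2 values of 372 occupy positions 3–4 → average rank (3+4)/2 = 3.5.
The 2 values of 430 occupy positions 5–6 → average rank (5+6)/2 = 5.5.
The 2 values of 445 occupy positions 7–8 → average rank (7+8)/2 = 7.5.
Group A values → pooled ranks: 372→3.5, 430→5.5, 372→3.5, 445→7.5
Rank sum = 3.5 + 5.5 + 3.5 + 7.5 = 20

20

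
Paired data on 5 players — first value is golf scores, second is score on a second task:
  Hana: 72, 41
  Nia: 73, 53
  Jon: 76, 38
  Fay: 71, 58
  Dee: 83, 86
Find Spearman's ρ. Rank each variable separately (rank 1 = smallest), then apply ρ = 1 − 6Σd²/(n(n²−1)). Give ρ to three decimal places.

Ranks of variable 1: 2, 3, 4, 1, 5
Ranks of variable 2: 2, 3, 1, 4, 5
d = r₁ − r₂: 0, 0, 3, -3, 0
d²: 0, 0, 9, 9, 0; Σd² = 18
ρ = 1 − 6·18/(5·24) = 1 − 108/120 = 0.100

0.100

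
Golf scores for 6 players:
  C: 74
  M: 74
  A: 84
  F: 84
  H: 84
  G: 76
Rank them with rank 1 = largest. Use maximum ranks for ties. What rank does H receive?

Sorted (descending): 84, 84, 84, 76, 74, 74
The 3 values of 84 occupy positions 1–3 → each gets rank 3.
The 2 values of 74 occupy positions 5–6 → each gets rank 6.
H has value 84 → rank 3.

3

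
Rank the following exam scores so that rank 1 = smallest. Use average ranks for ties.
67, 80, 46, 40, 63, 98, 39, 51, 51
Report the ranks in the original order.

7, 8, 3, 2, 6, 9, 1, 4.5, 4.5

Sorted (ascending): 39, 40, 46, 51, 51, 63, 67, 80, 98
The 2 values of 51 occupy positions 4–5 → average rank (4+5)/2 = 4.5.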